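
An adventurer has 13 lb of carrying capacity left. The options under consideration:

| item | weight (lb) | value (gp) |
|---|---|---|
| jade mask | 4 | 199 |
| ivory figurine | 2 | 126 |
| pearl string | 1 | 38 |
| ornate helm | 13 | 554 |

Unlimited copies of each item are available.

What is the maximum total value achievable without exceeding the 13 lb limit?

The ratio ordering already packs tightly: 6×ivory figurine + pearl string, 13 lb, 794.
Every other selection either busts 13 lb or fails to beat 794.

794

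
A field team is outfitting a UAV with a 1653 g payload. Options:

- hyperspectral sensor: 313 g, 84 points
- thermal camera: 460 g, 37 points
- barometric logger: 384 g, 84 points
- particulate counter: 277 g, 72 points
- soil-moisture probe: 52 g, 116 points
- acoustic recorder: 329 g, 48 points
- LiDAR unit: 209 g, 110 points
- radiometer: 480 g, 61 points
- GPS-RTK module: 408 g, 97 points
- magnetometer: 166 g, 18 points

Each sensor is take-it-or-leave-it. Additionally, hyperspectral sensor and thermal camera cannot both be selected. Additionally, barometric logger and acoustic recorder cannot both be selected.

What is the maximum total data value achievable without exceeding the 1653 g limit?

563

Hyperspectral sensor + barometric logger + particulate counter + soil-moisture probe + LiDAR unit + GPS-RTK module uses 1643 of the 1653 g and totals 563.
No other feasible combination exceeds 563.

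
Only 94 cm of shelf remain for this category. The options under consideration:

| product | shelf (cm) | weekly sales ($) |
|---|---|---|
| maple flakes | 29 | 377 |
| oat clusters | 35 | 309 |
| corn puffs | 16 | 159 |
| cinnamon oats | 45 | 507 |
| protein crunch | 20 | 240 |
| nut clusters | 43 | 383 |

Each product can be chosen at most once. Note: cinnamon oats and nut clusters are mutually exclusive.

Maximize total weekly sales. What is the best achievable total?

Taking maple flakes + cinnamon oats + protein crunch: 94 cm used, 1124 in weekly sales.
Nothing else feasible within 94 cm beats 1124.

1124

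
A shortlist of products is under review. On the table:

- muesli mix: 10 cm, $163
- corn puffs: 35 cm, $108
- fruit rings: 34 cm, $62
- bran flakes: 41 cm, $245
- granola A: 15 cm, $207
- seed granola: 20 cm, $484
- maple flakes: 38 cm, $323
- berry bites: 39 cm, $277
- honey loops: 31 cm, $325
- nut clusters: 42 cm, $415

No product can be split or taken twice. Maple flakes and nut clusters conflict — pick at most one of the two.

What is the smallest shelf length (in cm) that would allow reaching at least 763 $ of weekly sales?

Minimise cm subject to total weekly sales ≥ 763.
muesli mix + granola A + seed granola: 854 weekly sales at 45 cm.
Any bundle with less than 45 cm falls short of 763.

45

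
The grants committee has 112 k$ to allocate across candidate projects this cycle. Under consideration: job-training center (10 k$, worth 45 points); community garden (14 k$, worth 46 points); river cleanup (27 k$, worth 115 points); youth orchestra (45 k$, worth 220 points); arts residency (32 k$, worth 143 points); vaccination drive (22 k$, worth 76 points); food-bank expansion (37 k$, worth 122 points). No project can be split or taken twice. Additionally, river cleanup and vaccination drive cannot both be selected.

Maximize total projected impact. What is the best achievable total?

Ranking by ratio (projected impact/k$): youth orchestra 4.89, job-training center 4.50, arts residency 4.47.
Job-training center + youth orchestra + arts residency + vaccination drive uses 109 of the 112 k$ and totals 484.
The spare 3 k$ is too small for any remaining project, and no feasible exchange beats 484.

484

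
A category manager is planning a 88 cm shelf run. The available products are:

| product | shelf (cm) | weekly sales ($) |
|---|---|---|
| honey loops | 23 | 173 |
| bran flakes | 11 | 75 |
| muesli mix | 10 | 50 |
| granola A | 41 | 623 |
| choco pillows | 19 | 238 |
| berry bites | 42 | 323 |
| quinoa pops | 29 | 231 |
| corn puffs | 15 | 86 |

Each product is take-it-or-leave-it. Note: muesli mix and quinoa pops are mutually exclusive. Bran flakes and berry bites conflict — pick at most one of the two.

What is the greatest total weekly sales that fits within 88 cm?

1034

The ratio ordering already packs tightly: honey loops + granola A + choco pillows, 83 cm, 1034.
The closest alternative, bran flakes + granola A + choco pillows + corn puffs, reaches only 1022.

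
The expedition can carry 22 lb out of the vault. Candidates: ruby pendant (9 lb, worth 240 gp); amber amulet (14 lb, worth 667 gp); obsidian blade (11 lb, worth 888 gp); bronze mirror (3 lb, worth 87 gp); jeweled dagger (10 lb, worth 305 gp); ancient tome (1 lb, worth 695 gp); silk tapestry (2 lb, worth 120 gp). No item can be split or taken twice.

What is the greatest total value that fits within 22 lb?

1888

Taking the top-ratio items first gives obsidian blade + bronze mirror + ancient tome + silk tapestry for 1790 (17 lb).
Dropping bronze mirror and silk tapestry frees 5 lb; slotting in jeweled dagger (10 lb) lifts the total to 1888 at 22 lb.
Runner-up ruby pendant + obsidian blade + ancient tome tops out at 1823.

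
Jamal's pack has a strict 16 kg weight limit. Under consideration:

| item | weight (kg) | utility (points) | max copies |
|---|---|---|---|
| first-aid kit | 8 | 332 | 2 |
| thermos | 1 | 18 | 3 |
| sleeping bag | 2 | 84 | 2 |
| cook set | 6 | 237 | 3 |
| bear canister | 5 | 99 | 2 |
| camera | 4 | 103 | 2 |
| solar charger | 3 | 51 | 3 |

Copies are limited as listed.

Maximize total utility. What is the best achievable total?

A density-first pass picks first-aid kit + 2×sleeping bag + camera — 603 at 16 kg.
Dropping 2×sleeping bag and camera frees 8 kg; slotting in first-aid kit (8 kg) lifts the total to 664 at 16 kg.
Nothing else within 16 kg beats 664.

664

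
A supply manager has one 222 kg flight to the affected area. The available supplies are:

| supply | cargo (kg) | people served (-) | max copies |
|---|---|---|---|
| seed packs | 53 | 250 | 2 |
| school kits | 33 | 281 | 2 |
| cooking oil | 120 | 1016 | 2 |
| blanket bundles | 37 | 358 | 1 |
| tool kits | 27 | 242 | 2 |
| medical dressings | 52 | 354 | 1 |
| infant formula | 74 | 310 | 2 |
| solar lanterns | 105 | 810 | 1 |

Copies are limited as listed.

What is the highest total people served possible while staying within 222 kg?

Taking the top-ratio supplies first gives 2×school kits + blanket bundles + 2×tool kits + medical dressings for 1758 (209 kg).
Dropping school kits and tool kits and medical dressings frees 112 kg; slotting in cooking oil (120 kg) lifts the total to 1897 at 217 kg.
Nothing else within 222 kg beats 1897.

1897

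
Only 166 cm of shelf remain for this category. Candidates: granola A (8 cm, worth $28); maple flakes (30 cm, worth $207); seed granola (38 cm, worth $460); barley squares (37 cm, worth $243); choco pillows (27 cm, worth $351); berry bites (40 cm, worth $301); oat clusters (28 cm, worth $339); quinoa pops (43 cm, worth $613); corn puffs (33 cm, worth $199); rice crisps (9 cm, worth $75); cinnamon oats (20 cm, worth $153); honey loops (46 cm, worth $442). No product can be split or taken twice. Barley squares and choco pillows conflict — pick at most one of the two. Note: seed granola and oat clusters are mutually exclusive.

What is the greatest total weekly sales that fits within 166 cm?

1941

Ranking by ratio (weekly sales/cm): quinoa pops 14.26, choco pillows 13.00, oat clusters 12.11.
Seed granola + choco pillows + quinoa pops + rice crisps + honey loops uses 163 of the 166 cm and totals 1941.
Every other selection either busts 166 cm or breaks a pairing rule or fails to beat 1941.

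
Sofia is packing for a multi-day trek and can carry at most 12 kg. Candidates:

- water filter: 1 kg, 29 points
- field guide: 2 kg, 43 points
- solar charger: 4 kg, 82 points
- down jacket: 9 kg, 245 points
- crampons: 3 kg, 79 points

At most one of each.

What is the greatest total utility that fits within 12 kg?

324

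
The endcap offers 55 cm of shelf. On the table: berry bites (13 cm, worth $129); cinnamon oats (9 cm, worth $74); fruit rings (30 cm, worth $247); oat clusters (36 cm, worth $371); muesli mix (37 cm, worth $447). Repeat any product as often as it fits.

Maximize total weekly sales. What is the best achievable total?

By weekly sales per cm: muesli mix 12.08, oat clusters 10.31, berry bites 9.92 lead.
The ratio heuristic lands on berry bites + muesli mix (576) but leaves 5 cm idle.
Dropping berry bites frees 13 cm; slotting in 2×cinnamon oats (18 cm) lifts the total to 595 at 55 cm.

595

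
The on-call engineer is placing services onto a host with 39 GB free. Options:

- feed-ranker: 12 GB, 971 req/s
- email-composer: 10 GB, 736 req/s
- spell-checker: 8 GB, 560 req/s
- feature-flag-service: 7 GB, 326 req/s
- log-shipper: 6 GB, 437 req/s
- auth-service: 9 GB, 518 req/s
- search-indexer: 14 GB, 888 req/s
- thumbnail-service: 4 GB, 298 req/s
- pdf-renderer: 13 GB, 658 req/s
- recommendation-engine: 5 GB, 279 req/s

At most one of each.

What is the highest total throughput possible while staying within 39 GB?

2844

By throughput per GB: feed-ranker 80.92, thumbnail-service 74.50, email-composer 73.60 lead.
The ratio heuristic lands on feed-ranker + email-composer + log-shipper + thumbnail-service + recommendation-engine (2721) but leaves 2 GB idle.
Dropping log-shipper frees 6 GB; slotting in spell-checker (8 GB) lifts the total to 2844 at 39 GB.
Next best is feed-ranker + email-composer + spell-checker + auth-service at 2785 (39 GB) — short by 59.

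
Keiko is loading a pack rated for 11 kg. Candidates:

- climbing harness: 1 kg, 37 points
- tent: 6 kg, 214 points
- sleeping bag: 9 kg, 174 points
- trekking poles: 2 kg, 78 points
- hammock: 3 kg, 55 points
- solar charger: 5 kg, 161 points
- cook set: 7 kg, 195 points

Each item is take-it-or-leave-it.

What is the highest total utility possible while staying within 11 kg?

Ranking by ratio (utility/kg): trekking poles 39.00, climbing harness 37.00, tent 35.67, solar charger 32.20.
Taking the top-ratio items first gives climbing harness + tent + trekking poles for 329 (9 kg).
Replace climbing harness and trekking poles with solar charger: the trade gains 46 net, giving 375 at 11 kg.
Runner-up tent + trekking poles + hammock tops out at 347.

375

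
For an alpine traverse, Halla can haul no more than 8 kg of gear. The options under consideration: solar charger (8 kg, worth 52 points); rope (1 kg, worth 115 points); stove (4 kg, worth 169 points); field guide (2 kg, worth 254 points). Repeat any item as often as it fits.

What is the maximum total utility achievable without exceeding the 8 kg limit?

1016

The ratio ordering already packs tightly: 4×field guide, 8 kg, 1016.
No other feasible combination exceeds 1016.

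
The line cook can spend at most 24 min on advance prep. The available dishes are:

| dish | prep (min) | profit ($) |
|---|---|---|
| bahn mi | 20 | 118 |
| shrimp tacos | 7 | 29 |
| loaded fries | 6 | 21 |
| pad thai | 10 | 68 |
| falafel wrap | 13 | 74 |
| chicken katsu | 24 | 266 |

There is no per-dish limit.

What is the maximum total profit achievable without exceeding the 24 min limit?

Ranking by ratio (profit/min): chicken katsu 11.08, pad thai 6.80, bahn mi 5.90.
Chicken katsu uses 24 of the 24 min and totals 266.
Nothing else within 24 min beats 266.

266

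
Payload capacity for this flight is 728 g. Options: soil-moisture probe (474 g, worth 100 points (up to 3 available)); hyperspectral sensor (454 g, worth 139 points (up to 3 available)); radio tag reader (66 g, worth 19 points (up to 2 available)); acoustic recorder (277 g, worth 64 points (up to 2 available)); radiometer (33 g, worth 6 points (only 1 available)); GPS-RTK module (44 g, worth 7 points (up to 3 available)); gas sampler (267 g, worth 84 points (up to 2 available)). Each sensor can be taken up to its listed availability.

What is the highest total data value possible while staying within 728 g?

223

By data value per g: gas sampler 0.31, hyperspectral sensor 0.31, radio tag reader 0.29, acoustic recorder 0.23 lead.
Greedy by ratio would take 2×radio tag reader + radiometer + 2×gas sampler: 699 g used, total 212.
Replace 2×radio tag reader and radiometer and gas sampler with hyperspectral sensor: the trade gains 11 net, giving 223 at 721 g.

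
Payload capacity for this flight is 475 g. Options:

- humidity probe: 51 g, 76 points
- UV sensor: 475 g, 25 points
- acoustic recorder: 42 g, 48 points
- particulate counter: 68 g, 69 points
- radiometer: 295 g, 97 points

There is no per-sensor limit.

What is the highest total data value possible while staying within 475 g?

Taking 9×humidity probe: 459 g used, 684 in data value.
Nothing else within 475 g beats 684.

684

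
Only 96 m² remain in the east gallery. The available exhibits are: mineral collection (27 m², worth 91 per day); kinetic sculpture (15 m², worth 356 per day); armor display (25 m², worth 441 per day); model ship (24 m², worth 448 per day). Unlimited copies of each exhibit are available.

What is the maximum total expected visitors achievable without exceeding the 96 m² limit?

The ratio ordering already packs tightly: 6×kinetic sculpture, 90 m², 2136.

2136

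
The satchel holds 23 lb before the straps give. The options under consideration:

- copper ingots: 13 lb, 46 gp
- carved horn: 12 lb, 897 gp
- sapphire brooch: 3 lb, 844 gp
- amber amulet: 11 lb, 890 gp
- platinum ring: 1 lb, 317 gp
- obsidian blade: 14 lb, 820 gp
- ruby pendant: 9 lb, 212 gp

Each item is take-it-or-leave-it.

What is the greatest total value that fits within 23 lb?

2058

Density check — platinum ring 317.00, sapphire brooch 281.33, amber amulet 80.91 are the best per lb.
Filling by ratio: sapphire brooch + amber amulet + platinum ring for 2051, with 8 lb left unused.
Replace amber amulet with carved horn: the trade gains 7 net, giving 2058 at 16 lb.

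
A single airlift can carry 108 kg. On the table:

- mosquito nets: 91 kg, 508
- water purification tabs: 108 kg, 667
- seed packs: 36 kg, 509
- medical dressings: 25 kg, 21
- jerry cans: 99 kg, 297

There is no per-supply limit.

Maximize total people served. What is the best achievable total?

1527

Ranking by ratio (people served/kg): seed packs 14.14, water purification tabs 6.18, mosquito nets 5.58, jerry cans 3.00.
3×seed packs uses 108 of the 108 kg and totals 1527.
Every other selection either busts 108 kg or fails to beat 1527.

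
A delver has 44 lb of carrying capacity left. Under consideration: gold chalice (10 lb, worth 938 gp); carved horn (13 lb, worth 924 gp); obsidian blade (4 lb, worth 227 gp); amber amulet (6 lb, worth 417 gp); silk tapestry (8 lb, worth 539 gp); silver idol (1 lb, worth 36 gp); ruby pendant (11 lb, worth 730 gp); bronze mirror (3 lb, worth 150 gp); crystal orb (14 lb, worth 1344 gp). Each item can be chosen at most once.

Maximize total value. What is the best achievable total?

Ranking by ratio (value/lb): crystal orb 96.00, gold chalice 93.80, carved horn 71.08.
Best packing: gold chalice + carved horn + amber amulet + silver idol + crystal orb — 44 lb, 3659 total.
The closest alternative, gold chalice + carved horn + amber amulet + crystal orb, reaches only 3623.

3659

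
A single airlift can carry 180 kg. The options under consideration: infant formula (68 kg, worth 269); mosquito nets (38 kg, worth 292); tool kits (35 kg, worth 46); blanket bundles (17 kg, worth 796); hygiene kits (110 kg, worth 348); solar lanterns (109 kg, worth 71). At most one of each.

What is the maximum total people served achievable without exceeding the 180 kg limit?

Ranking by ratio (people served/kg): blanket bundles 46.82, mosquito nets 7.68, infant formula 3.96, hygiene kits 3.16.
Filling by ratio: infant formula + mosquito nets + tool kits + blanket bundles for 1403, with 22 kg left unused.
Dropping infant formula and tool kits frees 103 kg; slotting in hygiene kits (110 kg) lifts the total to 1436 at 165 kg.
Runner-up infant formula + mosquito nets + tool kits + blanket bundles tops out at 1403.

1436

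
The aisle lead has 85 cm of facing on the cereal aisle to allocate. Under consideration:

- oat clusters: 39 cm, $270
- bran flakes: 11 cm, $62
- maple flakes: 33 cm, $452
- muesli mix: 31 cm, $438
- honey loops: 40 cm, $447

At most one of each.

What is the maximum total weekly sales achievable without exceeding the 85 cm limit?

961

Ranking by ratio (weekly sales/cm): muesli mix 14.13, maple flakes 13.70, honey loops 11.18.
The ratio heuristic lands on bran flakes + maple flakes + muesli mix (952) but leaves 10 cm idle.
The 31 cm tied up in muesli mix is better spent on honey loops — total rises to 961 (84 cm).
The spare 1 cm is too small for any remaining product, and no exchange beats 961.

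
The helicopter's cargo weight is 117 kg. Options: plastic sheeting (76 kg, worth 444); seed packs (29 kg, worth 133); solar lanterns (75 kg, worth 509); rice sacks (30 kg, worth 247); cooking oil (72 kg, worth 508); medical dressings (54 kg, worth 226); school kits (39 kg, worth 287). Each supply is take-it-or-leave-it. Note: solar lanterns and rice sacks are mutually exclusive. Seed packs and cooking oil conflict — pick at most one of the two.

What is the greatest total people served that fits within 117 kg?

796

Ranking by ratio (people served/kg): rice sacks 8.23, school kits 7.36, cooking oil 7.06.
The ratio heuristic lands on seed packs + rice sacks + school kits (667) but leaves 19 kg idle.
Dropping seed packs and rice sacks frees 59 kg; slotting in solar lanterns (75 kg) lifts the total to 796 at 114 kg.
No other feasible combination exceeds 796.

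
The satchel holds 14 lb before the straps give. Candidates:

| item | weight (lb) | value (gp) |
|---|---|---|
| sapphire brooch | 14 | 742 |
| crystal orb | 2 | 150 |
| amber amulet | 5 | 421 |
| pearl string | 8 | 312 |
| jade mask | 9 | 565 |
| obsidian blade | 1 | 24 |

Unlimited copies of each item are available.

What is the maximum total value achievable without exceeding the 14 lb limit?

Best packing: 2×crystal orb + 2×amber amulet — 14 lb, 1142 total.
No other feasible combination exceeds 1142.

1142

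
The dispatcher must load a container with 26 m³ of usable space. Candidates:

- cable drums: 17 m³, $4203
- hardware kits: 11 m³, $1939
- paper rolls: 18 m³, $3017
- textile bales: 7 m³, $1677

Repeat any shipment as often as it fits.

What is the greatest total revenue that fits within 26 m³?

The ratio ordering already packs tightly: cable drums + textile bales, 24 m³, 5880.
Every other selection either busts 26 m³ or fails to beat 5880.

5880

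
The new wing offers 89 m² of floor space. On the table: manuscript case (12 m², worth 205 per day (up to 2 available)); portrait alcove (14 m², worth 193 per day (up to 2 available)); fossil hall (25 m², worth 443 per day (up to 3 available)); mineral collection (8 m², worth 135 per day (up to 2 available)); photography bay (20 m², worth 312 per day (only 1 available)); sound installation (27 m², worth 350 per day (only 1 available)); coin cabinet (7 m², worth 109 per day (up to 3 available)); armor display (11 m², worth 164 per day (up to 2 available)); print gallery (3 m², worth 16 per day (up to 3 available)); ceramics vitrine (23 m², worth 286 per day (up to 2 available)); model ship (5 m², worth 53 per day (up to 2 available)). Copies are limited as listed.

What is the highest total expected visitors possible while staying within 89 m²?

1547

Greedy by ratio would take manuscript case + 3×fossil hall: 87 m² used, total 1534.
Dropping manuscript case frees 12 m²; slotting in 2×coin cabinet (14 m²) lifts the total to 1547 at 89 m².
Nothing else within 89 m² beats 1547.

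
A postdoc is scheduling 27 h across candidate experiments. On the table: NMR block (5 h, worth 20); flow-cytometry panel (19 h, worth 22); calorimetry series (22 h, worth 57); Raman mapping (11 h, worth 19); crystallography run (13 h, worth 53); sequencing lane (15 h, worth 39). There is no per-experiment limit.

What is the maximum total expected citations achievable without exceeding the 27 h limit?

106

By expected citations per h: crystallography run 4.08, NMR block 4.00, sequencing lane 2.60, calorimetry series 2.59 lead.
Best packing: 2×crystallography run — 26 h, 106 total.
Nothing else within 27 h beats 106.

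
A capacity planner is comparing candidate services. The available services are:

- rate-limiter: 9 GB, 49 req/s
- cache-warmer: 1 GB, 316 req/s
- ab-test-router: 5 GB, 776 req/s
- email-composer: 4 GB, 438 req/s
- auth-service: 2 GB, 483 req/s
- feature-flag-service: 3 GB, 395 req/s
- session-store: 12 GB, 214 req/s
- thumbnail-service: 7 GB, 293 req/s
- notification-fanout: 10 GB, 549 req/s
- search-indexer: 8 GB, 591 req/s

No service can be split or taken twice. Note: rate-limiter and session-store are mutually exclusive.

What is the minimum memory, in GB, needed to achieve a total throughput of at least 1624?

10

Minimise GB subject to total throughput ≥ 1624.
ab-test-router + auth-service + feature-flag-service reaches 1654 using 10 GB.
Below 10 GB the best achievable stays under 1624.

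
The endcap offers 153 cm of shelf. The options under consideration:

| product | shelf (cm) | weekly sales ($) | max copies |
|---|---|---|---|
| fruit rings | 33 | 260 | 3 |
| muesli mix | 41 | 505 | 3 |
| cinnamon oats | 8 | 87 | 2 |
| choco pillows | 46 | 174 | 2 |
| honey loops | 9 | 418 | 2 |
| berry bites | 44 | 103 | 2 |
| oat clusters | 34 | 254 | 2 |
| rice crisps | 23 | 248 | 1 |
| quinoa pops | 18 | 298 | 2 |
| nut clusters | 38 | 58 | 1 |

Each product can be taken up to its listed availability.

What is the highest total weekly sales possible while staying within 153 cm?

Taking 2×muesli mix + 2×cinnamon oats + 2×honey loops + 2×quinoa pops: 152 cm used, 2616 in weekly sales.
Nothing else within 153 cm beats 2616.

2616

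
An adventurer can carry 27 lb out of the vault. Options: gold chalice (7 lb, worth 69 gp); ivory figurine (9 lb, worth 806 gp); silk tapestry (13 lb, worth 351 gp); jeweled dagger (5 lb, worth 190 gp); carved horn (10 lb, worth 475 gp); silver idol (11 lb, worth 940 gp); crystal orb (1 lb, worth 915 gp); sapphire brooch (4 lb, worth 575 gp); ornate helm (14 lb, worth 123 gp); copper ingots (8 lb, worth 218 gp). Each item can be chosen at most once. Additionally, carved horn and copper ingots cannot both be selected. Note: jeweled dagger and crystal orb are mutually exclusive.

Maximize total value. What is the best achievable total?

By value per lb: crystal orb 915.00, sapphire brooch 143.75, ivory figurine 89.56 lead.
Best packing: ivory figurine + silver idol + crystal orb + sapphire brooch — 25 lb, 3236 total.
That's the maximum — no feasible swap from here does better than 3236.

3236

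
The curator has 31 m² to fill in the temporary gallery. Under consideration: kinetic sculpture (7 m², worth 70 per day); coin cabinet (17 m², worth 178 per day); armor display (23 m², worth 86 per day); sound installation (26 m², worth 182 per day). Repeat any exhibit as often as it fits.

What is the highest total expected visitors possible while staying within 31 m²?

318

Best packing: 2×kinetic sculpture + coin cabinet — 31 m², 318 total.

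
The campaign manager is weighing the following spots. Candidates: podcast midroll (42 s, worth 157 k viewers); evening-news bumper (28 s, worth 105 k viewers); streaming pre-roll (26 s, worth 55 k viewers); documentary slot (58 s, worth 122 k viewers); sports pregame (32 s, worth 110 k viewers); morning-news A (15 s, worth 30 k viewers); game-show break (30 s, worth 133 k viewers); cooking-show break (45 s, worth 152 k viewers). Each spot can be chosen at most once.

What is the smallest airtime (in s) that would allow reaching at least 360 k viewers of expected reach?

Need the lightest bundle worth ≥ 360.
podcast midroll + evening-news bumper + game-show break: 395 expected reach at 100 s.
Any bundle with less than 100 s falls short of 360.

100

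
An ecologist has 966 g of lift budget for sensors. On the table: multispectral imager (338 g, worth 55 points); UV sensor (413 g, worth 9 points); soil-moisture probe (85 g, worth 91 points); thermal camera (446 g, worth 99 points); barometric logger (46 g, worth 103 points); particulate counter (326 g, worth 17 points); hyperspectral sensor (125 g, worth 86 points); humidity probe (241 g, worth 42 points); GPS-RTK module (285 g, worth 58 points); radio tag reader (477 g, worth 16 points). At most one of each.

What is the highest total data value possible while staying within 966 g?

421

The ratio ordering already packs tightly: soil-moisture probe + thermal camera + barometric logger + hyperspectral sensor + humidity probe, 943 g, 421.
Every other selection either busts 966 g or fails to beat 421.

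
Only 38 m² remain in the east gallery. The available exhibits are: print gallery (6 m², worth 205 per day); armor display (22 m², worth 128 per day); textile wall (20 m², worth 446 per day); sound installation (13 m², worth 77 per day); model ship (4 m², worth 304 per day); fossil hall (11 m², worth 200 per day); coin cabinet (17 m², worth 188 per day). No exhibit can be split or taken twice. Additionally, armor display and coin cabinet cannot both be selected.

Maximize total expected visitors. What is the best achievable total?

955

Ranking by ratio (expected visitors/m²): model ship 76.00, print gallery 34.17, textile wall 22.30, fossil hall 18.18.
Print gallery + textile wall + model ship uses 30 of the 38 m² and totals 955.
No other feasible combination exceeds 955.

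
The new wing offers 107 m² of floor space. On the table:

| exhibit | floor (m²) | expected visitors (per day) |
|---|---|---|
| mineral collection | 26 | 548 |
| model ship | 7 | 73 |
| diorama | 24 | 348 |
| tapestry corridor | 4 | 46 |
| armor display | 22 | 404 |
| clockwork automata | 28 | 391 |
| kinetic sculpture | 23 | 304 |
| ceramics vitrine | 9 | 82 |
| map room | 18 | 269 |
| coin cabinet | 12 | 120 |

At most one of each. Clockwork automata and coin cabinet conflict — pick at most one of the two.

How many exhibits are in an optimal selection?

The maximum expected visitors within 107 m² is 1764.
One optimal bundle: mineral collection + model ship + diorama + armor display + clockwork automata (107 m²).
All optima have 5 exhibits.

5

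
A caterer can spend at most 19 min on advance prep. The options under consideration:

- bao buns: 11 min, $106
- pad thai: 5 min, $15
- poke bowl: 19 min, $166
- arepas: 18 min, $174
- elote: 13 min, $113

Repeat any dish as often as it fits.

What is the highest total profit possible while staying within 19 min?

Ranking by ratio (profit/min): arepas 9.67, bao buns 9.64, poke bowl 8.74, elote 8.69.
Arepas uses 18 of the 19 min and totals 174.

174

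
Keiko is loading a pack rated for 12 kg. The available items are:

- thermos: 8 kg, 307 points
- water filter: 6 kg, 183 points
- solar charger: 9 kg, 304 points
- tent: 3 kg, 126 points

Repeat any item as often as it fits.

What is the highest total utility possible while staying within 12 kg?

Ranking by ratio (utility/kg): tent 42.00, thermos 38.38, solar charger 33.78, water filter 30.50.
The ratio ordering already packs tightly: 4×tent, 12 kg, 504.
No other feasible combination exceeds 504.

504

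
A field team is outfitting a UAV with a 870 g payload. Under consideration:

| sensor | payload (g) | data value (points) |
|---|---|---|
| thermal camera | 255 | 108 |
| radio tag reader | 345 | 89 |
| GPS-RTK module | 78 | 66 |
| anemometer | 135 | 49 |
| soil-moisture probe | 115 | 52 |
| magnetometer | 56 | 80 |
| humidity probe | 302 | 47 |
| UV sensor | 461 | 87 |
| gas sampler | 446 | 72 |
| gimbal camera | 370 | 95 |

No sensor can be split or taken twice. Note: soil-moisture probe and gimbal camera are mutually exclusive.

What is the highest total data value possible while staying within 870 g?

Greedy by ratio would take thermal camera + GPS-RTK module + anemometer + soil-moisture probe + magnetometer: 639 g used, total 355.
Replace anemometer with radio tag reader: the trade gains 40 net, giving 395 at 849 g.
That's the maximum — no feasible swap from here does better than 395.

395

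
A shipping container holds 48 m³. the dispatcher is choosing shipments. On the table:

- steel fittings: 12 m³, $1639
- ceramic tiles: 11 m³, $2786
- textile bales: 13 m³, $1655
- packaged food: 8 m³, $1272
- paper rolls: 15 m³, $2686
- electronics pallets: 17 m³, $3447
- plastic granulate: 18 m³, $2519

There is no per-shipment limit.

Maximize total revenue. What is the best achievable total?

11144

Taking 4×ceramic tiles: 44 m³ used, 11144 in revenue.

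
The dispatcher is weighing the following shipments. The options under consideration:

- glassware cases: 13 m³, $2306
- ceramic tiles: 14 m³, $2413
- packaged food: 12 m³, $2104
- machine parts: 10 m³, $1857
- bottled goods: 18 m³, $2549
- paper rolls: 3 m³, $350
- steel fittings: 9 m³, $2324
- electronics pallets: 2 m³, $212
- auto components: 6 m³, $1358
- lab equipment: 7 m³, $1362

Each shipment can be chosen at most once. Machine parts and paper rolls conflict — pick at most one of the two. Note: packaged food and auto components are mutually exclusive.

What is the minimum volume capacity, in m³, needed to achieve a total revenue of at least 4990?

22

Need the lightest bundle worth ≥ 4990.
Taking steel fittings + auto components + lab equipment gives 5044 (≥ 4990) for 22 m³.
Below 22 m³ the best achievable stays under 4990.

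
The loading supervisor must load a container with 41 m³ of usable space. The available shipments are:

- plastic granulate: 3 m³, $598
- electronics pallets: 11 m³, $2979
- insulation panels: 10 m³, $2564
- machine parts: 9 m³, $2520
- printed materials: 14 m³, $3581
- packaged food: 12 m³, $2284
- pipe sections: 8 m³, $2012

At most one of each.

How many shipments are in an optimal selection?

4

Optimal total is 10677.
One optimal bundle: insulation panels + machine parts + printed materials + pipe sections (41 m³).
Any selection reaching 10677 contains exactly 4 shipments.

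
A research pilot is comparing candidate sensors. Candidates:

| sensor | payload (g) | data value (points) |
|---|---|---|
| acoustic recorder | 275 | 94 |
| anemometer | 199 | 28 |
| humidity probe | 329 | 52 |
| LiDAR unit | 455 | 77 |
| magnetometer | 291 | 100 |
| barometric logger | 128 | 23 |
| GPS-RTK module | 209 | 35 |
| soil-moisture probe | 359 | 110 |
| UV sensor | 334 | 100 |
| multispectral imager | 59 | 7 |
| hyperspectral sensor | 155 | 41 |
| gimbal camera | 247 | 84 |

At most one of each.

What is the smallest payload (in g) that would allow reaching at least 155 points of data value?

522

Look for the lowest-payload combination reaching 155.
acoustic recorder + gimbal camera reaches 178 using 522 g.
Any bundle with less than 522 g falls short of 155.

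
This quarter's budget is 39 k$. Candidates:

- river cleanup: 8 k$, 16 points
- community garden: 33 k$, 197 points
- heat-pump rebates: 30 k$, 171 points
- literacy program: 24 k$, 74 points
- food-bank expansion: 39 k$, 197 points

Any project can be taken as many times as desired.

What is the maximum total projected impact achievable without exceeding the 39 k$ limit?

Taking community garden: 33 k$ used, 197 in projected impact.
The spare 6 k$ is too small for any remaining project, and no exchange beats 197.

197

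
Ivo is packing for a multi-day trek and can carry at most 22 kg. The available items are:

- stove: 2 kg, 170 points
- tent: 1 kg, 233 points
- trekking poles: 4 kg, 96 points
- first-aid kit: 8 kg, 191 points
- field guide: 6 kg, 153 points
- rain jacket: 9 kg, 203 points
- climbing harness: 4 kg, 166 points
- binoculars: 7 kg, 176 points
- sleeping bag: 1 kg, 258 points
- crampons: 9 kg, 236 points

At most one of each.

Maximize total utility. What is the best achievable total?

Greedy by ratio would take stove + tent + trekking poles + climbing harness + sleeping bag + crampons: 21 kg used, total 1159.
Dropping trekking poles and crampons frees 13 kg; slotting in first-aid kit + field guide (14 kg) lifts the total to 1171 at 22 kg.
Next best is stove + tent + trekking poles + climbing harness + sleeping bag + crampons at 1159 (21 kg) — short by 12.

1171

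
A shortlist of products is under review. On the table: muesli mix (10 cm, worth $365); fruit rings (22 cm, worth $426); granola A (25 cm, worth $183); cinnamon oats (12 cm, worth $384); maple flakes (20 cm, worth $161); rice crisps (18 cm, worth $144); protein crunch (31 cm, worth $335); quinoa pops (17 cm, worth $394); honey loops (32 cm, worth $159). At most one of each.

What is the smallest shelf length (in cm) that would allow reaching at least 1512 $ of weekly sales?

61

Look for the lowest-shelf combination reaching 1512.
Taking muesli mix + fruit rings + cinnamon oats + quinoa pops gives 1569 (≥ 1512) for 61 cm.
Below 61 cm the best achievable stays under 1512.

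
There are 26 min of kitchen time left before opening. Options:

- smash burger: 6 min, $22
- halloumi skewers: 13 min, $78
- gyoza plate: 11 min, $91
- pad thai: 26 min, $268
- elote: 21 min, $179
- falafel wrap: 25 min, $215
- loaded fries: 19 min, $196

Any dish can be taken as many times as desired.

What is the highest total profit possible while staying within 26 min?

268

Density check — loaded fries 10.32, pad thai 10.31, falafel wrap 8.60, elote 8.52 are the best per min.
The ratio heuristic lands on smash burger + loaded fries (218) but leaves 1 min idle.
Replace smash burger and loaded fries with pad thai: the trade gains 50 net, giving 268 at 26 min.
No other feasible combination exceeds 268.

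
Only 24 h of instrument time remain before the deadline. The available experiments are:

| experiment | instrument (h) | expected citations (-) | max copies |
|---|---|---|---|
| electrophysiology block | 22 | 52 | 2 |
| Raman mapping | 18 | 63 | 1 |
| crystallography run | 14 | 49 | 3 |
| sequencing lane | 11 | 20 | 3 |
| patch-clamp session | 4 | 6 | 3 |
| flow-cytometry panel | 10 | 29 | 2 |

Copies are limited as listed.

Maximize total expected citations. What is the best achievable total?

78

By expected citations per h: Raman mapping 3.50, crystallography run 3.50, flow-cytometry panel 2.90, electrophysiology block 2.36 lead.
A density-first pass picks Raman mapping + patch-clamp session — 69 at 22 h.
The 22 h tied up in Raman mapping and patch-clamp session is better spent on crystallography run + flow-cytometry panel — total rises to 78 (24 h).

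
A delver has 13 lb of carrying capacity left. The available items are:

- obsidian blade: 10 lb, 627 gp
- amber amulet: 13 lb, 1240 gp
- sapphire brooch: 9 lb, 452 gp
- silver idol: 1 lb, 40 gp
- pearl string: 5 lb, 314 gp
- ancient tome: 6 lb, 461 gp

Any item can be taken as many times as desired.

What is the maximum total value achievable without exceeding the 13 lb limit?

Ranking by ratio (value/lb): amber amulet 95.38, ancient tome 76.83, pearl string 62.80, obsidian blade 62.70.
The ratio ordering already packs tightly: amber amulet, 13 lb, 1240.
Nothing else within 13 lb beats 1240.

1240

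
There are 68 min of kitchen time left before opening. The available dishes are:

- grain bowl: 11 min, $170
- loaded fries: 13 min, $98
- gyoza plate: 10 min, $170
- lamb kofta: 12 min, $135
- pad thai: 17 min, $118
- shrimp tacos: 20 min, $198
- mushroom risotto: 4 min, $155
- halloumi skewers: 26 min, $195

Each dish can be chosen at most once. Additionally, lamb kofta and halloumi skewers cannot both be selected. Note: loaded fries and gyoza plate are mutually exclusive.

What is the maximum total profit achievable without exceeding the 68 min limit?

By profit per min: mushroom risotto 38.75, gyoza plate 17.00, grain bowl 15.45 lead.
The ratio ordering already packs tightly: grain bowl + gyoza plate + lamb kofta + shrimp tacos + mushroom risotto, 57 min, 828.
No other feasible combination exceeds 828.

828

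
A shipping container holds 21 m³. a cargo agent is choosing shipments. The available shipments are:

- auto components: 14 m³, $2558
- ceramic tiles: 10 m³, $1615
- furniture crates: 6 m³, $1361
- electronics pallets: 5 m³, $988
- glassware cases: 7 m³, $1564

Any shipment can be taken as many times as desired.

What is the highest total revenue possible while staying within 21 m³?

4692

Ranking by ratio (revenue/m³): furniture crates 226.83, glassware cases 223.43, electronics pallets 197.60, auto components 182.71.
The ratio heuristic lands on 3×furniture crates (4083) but leaves 3 m³ idle.
The 18 m³ tied up in 3×furniture crates is better spent on 3×glassware cases — total rises to 4692 (21 m³).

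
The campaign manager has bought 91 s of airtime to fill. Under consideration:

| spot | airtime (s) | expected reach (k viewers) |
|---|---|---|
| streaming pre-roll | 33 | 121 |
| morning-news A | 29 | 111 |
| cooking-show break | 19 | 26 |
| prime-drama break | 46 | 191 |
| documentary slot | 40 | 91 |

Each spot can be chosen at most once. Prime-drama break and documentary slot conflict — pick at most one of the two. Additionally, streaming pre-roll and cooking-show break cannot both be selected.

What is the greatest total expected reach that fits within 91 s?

The ratio heuristic lands on morning-news A + prime-drama break (302) but leaves 16 s idle.
Replace morning-news A with streaming pre-roll: the trade gains 10 net, giving 312 at 79 s.
The closest alternative, morning-news A + prime-drama break, reaches only 302.

312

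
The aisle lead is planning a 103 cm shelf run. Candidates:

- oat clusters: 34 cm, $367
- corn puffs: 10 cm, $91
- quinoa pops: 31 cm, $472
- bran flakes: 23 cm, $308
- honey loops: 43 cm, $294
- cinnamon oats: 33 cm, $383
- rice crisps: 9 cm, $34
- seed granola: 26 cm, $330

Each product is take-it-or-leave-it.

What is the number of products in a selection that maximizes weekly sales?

4

Best achievable weekly sales is 1276.
corn puffs + quinoa pops + cinnamon oats + seed granola hits 1276 at 100 cm.
Every optimal selection uses 4 products.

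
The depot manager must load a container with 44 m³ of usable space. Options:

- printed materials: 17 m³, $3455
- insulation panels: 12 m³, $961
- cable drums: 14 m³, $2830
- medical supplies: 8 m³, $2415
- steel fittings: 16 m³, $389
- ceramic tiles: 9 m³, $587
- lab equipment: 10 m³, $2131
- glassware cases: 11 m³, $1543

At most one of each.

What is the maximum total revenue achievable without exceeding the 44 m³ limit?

Ranking by ratio (revenue/m³): medical supplies 301.88, lab equipment 213.10, printed materials 203.24.
A density-first pass picks printed materials + medical supplies + ceramic tiles + lab equipment — 8588 at 44 m³.
Dropping printed materials and ceramic tiles frees 26 m³; slotting in cable drums + glassware cases (25 m³) lifts the total to 8919 at 43 m³.
The closest alternative, printed materials + cable drums + medical supplies, reaches only 8700.

8919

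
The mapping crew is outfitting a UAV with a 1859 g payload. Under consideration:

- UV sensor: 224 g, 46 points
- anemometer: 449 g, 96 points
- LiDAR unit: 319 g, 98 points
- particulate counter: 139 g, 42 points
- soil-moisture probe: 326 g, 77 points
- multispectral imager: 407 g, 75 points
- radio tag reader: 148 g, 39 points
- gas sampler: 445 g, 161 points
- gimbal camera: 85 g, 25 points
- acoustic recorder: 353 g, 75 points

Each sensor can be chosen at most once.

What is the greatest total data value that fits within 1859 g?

517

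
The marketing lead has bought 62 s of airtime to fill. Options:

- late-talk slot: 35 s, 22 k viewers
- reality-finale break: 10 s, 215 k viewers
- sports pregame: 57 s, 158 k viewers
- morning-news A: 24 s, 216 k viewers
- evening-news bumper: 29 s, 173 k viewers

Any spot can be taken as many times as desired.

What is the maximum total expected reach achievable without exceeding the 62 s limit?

1290

Taking 6×reality-finale break: 60 s used, 1290 in expected reach.
That's the maximum — no swap from here does better than 1290.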